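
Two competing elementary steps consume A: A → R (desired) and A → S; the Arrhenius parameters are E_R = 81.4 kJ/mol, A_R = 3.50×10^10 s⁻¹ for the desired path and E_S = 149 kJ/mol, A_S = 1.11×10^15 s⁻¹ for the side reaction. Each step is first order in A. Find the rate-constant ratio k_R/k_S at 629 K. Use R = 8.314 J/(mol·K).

13.0

With equal orders, S_{R/S} = k_R/k_S = (A_R/A_S)·exp[(E_S−E_R)/(RT)].
(E_S−E_R)/(RT) = (149−81.4)×10³/(8.314×629) = 67600/5230 = 12.93.
k_R/k_S = (3.50×10^10/1.11×10^15)·exp(12.93) = 3.153×10^-5 × 4.111×10^5 = 13.0.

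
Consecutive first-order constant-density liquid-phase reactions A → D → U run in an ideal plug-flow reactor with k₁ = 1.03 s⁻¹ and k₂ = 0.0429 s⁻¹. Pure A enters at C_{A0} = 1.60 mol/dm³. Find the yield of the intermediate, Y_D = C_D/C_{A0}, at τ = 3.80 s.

Solving the coupled first-order balances gives C_D(τ) = [k₁/(k₂−k₁)]·C_{A0}·(e^(−k₁τ) − e^(−k₂τ)).
e^(−k₁τ) = e^(−1.03×3.80) = e^(−3.914) = 0.01996; e^(−k₂τ) = e^(−0.1630) = 0.8496.
C_D = 1.03×1.60/(0.0429−1.03) × (0.01996−0.8496) = (-1.670)×(-0.8296) = 1.385 mol/dm³.
Y_D = C_D/C_{A0} = 1.385/1.60 = 0.866.

0.866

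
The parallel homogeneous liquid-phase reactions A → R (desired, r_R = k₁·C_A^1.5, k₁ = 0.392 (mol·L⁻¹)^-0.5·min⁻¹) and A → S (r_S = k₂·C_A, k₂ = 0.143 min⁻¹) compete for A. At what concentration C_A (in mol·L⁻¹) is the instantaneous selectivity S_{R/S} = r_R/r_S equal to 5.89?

4.62 mol·L⁻¹

S_{R/S} = (k₁/k₂)·C_A^0.5 ⇒ C_A = (S·k₂/k₁)^(2).
= (5.89×0.143/0.392)^(2) = (2.149)^(2) = 4.62 mol·L⁻¹.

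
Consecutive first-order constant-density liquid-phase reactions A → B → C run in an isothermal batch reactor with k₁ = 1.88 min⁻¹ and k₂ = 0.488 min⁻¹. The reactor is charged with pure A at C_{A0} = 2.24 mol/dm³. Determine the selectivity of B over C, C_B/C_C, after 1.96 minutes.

For first-order series with pure A initially, C_B(t) = k₁C_{A0}/(k₂−k₁)·(e^(−k₁t) − e^(−k₂t)).
e^(−k₁t) = e^(−1.88×1.96) = e^(−3.685) = 0.02510; e^(−k₂t) = e^(−0.9565) = 0.3842.
C_B = 1.88×2.24/(0.488−1.88) × (0.02510−0.3842) = (-3.025)×(-0.3591) = 1.087 mol/dm³.
C_A = C_{A0}e^(−k₁t) = 0.05623 mol/dm³, so C_C = C_{A0}−C_A−C_B = 1.097 mol/dm³; C_B/C_C = 0.990.

0.990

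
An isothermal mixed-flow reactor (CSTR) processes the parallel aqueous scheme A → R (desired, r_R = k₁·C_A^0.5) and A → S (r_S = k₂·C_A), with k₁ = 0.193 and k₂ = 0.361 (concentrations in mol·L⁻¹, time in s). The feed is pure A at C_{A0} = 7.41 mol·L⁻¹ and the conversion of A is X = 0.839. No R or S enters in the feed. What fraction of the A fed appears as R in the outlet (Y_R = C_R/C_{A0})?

Exit C_A = C_{A0}(1−X) = 7.41×0.161 = 1.193 mol·L⁻¹.
In a CSTR the entire volume is at exit conditions, so r_R = 0.193×1.193^0.5 = 0.2108 and r_S = 0.361×1.193 = 0.4307.
Fraction of consumed A going to R: r_R/(r_R+r_S) = 0.3286.
C_R = 0.3286·C_{A0}·X = 0.3286×7.41×0.839 = 2.04 mol·L⁻¹; Y_R = C_R/C_{A0} = 0.276.

0.276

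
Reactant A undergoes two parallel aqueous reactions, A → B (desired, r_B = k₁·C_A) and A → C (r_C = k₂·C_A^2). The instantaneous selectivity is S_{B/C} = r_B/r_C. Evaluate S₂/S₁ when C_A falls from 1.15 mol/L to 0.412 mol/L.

2.79

S_{B/C} = (k₁/k₂)·C_A⁻¹, so S₂/S₁ = (C_{A,2}/C_{A,1})⁻¹.
= 1.15/0.412 = 2.79.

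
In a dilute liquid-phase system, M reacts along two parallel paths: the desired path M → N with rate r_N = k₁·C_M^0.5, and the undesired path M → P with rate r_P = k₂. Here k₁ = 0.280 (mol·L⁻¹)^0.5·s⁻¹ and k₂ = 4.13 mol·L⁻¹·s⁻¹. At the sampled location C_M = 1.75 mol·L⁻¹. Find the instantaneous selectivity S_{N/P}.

S_{N/P} = r_N/r_P = (k₁·C_M^0.5)/(k₂) = (k₁/k₂)·C_M^0.5.
= (0.280×1.750^0.5) / (4.13) = 0.3704/4.130 = 0.0897.
Since the desired path is higher order in M, keeping C_M high (PFR or concentrated feed) favours N.

0.0897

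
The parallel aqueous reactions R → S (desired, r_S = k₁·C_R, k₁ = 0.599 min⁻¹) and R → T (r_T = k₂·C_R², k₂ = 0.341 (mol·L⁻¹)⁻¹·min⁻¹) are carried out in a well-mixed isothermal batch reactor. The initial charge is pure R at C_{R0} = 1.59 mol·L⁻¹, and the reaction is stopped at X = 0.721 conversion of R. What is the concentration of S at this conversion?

0.737 mol·L⁻¹

C_R = C_{R0}(1−X) = 0.4436 mol·L⁻¹.
Along a PFR/batch, dC_S/dC_R = −r_S/(r_S+r_T) = −k₁/(k₁+k₂·C_R).
Integrating from C_{R0} to C_R: C_S = (0.599/0.341)·ln[(0.599+0.341·1.59)/(0.599+0.341·0.444)] = 1.757·ln(1.141/0.7503) = 0.7367 mol·L⁻¹.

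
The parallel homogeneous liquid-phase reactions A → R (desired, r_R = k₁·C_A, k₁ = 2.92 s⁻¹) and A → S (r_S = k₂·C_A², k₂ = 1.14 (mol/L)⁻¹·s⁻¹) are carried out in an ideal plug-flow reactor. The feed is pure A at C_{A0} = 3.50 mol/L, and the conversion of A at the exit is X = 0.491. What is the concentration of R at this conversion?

C_A = C_{A0}(1−X) = 1.782 mol/L.
Along a PFR/batch, dC_R/dC_A = −r_R/(r_R+r_S) = −k₁/(k₁+k₂·C_A).
Integrating from C_{A0} to C_A: C_R = (2.92/1.14)·ln[(2.92+1.14·3.50)/(2.92+1.14·1.78)] = 2.561·ln(6.910/4.951) = 0.8540 mol/L.

0.854 mol/L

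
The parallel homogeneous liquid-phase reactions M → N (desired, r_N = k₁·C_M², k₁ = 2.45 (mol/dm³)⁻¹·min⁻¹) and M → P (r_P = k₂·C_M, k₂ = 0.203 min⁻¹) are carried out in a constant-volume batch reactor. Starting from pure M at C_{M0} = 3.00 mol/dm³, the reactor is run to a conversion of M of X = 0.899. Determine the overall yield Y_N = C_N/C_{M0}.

0.842

C_M = C_{M0}(1−X) = 0.3030 mol/dm³.
Along a PFR/batch, dC_P/dC_M = −r_P/(r_N+r_P) = −k₂/(k₂+k₁·C_M).
Integrating from C_{M0} to C_M: C_P = (0.203/2.45)·ln[(0.203+2.45·3.00)/(0.203+2.45·0.303)] = 0.08286·ln(7.553/0.9453) = 0.1722 mol/dm³.
Then C_N = (C_{M0}−C_M) − C_P = 2.697 − 0.1722 = 2.525 mol/dm³.
Y_N = C_N/C_{M0} = 2.525/3.00 = 0.842.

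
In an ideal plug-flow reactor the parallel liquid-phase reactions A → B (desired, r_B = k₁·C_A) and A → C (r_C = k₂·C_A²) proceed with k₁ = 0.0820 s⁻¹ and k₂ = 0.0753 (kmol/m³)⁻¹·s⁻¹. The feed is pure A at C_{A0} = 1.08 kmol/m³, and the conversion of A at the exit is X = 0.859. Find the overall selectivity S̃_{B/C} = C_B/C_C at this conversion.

C_A = C_{A0}(1−X) = 0.1523 kmol/m³.
Along a PFR/batch, dC_B/dC_A = −r_B/(r_B+r_C) = −k₁/(k₁+k₂·C_A).
Integrating from C_{A0} to C_A: C_B = (0.0820/0.0753)·ln[(0.0820+0.0753·1.08)/(0.0820+0.0753·0.152)] = 1.089·ln(0.1633/0.09347) = 0.6078 kmol/m³.
C_C = (C_{A0}−C_A)−C_B = 0.3199 kmol/m³; S̃_{B/C} = 0.6078/0.3199 = 1.90.

1.90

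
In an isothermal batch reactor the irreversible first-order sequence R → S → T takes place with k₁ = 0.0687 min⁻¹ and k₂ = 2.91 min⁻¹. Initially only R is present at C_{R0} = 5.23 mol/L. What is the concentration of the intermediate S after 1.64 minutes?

The intermediate concentration in a first-order A→B→C sequence is C_S = k₁C_{R0}(e^(−k₁t) − e^(−k₂t))/(k₂−k₁).
e^(−k₁t) = e^(−0.0687×1.64) = e^(−0.1127) = 0.8934; e^(−k₂t) = e^(−4.772) = 0.008460.
C_S = 0.0687×5.23/(2.91−0.0687) × (0.8934−0.008460) = 0.1265×0.8850 = 0.1119 mol/L.

0.112 mol/L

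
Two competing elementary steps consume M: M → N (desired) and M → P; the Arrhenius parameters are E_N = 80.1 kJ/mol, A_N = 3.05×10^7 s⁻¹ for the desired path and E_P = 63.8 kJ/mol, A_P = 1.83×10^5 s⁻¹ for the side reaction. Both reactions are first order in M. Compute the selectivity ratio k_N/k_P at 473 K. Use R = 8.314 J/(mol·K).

With equal orders, S_{N/P} = k_N/k_P = (A_N/A_P)·exp[(E_P−E_N)/(RT)].
(E_P−E_N)/(RT) = (63.8−80.1)×10³/(8.314×473) = -16300/3933 = -4.145.
k_N/k_P = (3.05×10^7/1.83×10^5)·exp(-4.145) = 166.7 × 0.01584 = 2.64.

2.64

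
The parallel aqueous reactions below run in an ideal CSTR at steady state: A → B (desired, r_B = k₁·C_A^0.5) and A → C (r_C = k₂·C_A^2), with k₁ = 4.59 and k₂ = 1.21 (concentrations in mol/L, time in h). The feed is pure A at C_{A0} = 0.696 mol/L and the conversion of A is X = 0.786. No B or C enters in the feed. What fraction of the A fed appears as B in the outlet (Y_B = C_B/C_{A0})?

0.774

Exit C_A = C_{A0}(1−X) = 0.696×0.214 = 0.1489 mol/L.
In a CSTR the entire volume is at exit conditions, so r_B = 4.59×0.1489^0.5 = 1.771 and r_C = 1.21×0.1489^2 = 0.02684.
Fraction of consumed A going to B: r_B/(r_B+r_C) = 0.9851.
C_B = 0.9851·C_{A0}·X = 0.9851×0.696×0.786 = 0.539 mol/L; Y_B = C_B/C_{A0} = 0.774.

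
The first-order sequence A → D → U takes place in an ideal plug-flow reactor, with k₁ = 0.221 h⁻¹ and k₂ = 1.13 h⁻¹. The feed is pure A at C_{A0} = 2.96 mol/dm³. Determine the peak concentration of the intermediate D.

For a first-order series the maximum intermediate yield is C_{D,max}/C_{A0} = (k₁/k₂)^[k₂/(k₂−k₁)].
= (0.221/1.13)^(1.13/(1.13−0.221)) = (0.1956)^(1.243) = 0.1315.
C_{D,max} = 0.1315×2.96 = 0.389 mol/dm³.

0.389 mol/dm³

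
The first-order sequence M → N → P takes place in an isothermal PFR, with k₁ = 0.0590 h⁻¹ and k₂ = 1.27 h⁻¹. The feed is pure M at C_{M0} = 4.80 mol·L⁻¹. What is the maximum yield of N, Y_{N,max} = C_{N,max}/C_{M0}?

For a first-order series the maximum intermediate yield is C_{N,max}/C_{M0} = (k₁/k₂)^[k₂/(k₂−k₁)].
= (0.0590/1.27)^(1.27/(1.27−0.0590)) = (0.04646)^(1.049) = 0.04000.

0.0400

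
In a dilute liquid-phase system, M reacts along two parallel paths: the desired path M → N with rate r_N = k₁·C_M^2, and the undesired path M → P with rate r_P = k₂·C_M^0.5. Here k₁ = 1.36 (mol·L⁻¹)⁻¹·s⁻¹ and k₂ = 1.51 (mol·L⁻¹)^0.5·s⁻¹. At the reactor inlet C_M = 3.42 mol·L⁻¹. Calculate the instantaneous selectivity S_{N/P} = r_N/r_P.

5.70

S_{N/P} = r_N/r_P = (k₁·C_M^2)/(k₂·C_M^0.5) = (k₁/k₂)·C_M^1.5.
= (1.36×3.420^2) / (1.51×3.420^0.5) = 15.91/2.792 = 5.70.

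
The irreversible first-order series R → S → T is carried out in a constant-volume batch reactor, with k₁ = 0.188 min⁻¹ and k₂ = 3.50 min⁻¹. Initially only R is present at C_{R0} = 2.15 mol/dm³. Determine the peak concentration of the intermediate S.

0.0978 mol/dm³

For a first-order series the maximum intermediate yield is C_{S,max}/C_{R0} = (k₁/k₂)^[k₂/(k₂−k₁)].
= (0.188/3.50)^(3.50/(3.50−0.188)) = (0.05371)^(1.057) = 0.04550.
C_{S,max} = 0.04550×2.15 = 0.0978 mol/dm³.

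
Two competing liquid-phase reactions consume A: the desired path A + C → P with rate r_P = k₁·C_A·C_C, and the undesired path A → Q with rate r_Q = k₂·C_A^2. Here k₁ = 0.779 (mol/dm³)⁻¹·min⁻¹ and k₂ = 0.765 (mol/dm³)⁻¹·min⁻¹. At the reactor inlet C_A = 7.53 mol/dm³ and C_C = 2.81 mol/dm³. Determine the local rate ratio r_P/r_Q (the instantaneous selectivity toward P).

S_{P/Q} = r_P/r_Q = (k₁·C_A·C_C)/(k₂·C_A^2) = (k₁/k₂)·C_A⁻¹·C_C.
= (0.779×7.530×2.810) / (0.765×7.530^2) = 16.48/43.38 = 0.380.
The undesired path is higher order in A, so low C_A (CSTR or dilute feed) favours P.

0.380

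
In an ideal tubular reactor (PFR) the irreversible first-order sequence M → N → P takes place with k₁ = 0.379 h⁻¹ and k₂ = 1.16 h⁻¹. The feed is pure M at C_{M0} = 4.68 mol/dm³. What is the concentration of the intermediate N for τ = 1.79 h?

0.868 mol/dm³

Solving the coupled first-order balances gives C_N(τ) = [k₁/(k₂−k₁)]·C_{M0}·(e^(−k₁τ) − e^(−k₂τ)).
e^(−k₁τ) = e^(−0.379×1.79) = e^(−0.6784) = 0.5074; e^(−k₂τ) = e^(−2.076) = 0.1254.
C_N = 0.379×4.68/(1.16−0.379) × (0.5074−0.1254) = 2.271×0.3820 = 0.8677 mol/dm³.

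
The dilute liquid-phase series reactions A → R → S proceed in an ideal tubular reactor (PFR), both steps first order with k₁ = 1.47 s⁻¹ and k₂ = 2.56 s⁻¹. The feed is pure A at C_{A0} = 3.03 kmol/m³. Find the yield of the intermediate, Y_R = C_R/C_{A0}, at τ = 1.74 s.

The intermediate concentration in a first-order A→B→C sequence is C_R = k₁C_{A0}(e^(−k₁τ) − e^(−k₂τ))/(k₂−k₁).
e^(−k₁τ) = e^(−1.47×1.74) = e^(−2.558) = 0.07747; e^(−k₂τ) = e^(−4.454) = 0.01163.
C_R = 1.47×3.03/(2.56−1.47) × (0.07747−0.01163) = 4.086×0.06585 = 0.2691 kmol/m³.
Y_R = C_R/C_{A0} = 0.2691/3.03 = 0.0888.

0.0888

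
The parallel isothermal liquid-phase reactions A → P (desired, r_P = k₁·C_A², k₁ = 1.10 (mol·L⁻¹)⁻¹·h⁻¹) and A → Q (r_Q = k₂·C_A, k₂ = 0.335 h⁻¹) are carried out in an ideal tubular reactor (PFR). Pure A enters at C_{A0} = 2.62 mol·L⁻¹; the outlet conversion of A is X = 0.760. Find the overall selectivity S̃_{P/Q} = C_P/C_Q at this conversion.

C_A = C_{A0}(1−X) = 0.6288 mol·L⁻¹.
Along a PFR/batch, dC_Q/dC_A = −r_Q/(r_P+r_Q) = −k₂/(k₂+k₁·C_A).
Integrating from C_{A0} to C_A: C_Q = (0.335/1.10)·ln[(0.335+1.10·2.62)/(0.335+1.10·0.629)] = 0.3045·ln(3.217/1.027) = 0.3478 mol·L⁻¹.
Then C_P = (C_{A0}−C_A) − C_Q = 1.991 − 0.3478 = 1.643 mol·L⁻¹.
S̃_{P/Q} = C_P/C_Q = 1.643/0.3478 = 4.72.

4.72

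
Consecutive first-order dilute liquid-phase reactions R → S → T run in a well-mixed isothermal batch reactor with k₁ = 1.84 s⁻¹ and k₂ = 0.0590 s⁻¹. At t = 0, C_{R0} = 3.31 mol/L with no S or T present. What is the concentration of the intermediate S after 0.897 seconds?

2.59 mol/L

Solving the coupled first-order balances gives C_S(t) = [k₁/(k₂−k₁)]·C_{R0}·(e^(−k₁t) − e^(−k₂t)).
e^(−k₁t) = e^(−1.84×0.897) = e^(−1.650) = 0.1920; e^(−k₂t) = e^(−0.05292) = 0.9485.
C_S = 1.84×3.31/(0.0590−1.84) × (0.1920−0.9485) = (-3.420)×(-0.7565) = 2.587 mol/L.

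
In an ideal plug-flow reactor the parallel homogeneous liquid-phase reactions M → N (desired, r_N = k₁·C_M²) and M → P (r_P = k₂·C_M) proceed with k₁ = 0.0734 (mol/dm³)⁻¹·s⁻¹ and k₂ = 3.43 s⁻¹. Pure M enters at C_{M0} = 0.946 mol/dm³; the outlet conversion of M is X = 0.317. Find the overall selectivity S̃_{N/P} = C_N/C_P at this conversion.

0.0170

C_M = C_{M0}(1−X) = 0.6461 mol/dm³.
Along a PFR/batch, dC_P/dC_M = −r_P/(r_N+r_P) = −k₂/(k₂+k₁·C_M).
Integrating from C_{M0} to C_M: C_P = (3.43/0.0734)·ln[(3.43+0.0734·0.946)/(3.43+0.0734·0.646)] = 46.73·ln(3.499/3.477) = 0.2949 mol/dm³.
Then C_N = (C_{M0}−C_M) − C_P = 0.2999 − 0.2949 = 0.005022 mol/dm³.
S̃_{N/P} = C_N/C_P = 0.005022/0.2949 = 0.0170.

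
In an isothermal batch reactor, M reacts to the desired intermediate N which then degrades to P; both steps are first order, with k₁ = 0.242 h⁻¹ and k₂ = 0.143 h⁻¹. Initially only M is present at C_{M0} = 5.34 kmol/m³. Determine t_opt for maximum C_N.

5.31 h

The intermediate peaks when r₁ = r₂, i.e. k₁e^(−k₁t) = k₂e^(−k₂t), giving t_opt = ln(k₂/k₁)/(k₂−k₁).
= ln(0.143/0.242)/(0.143−0.242) = ln(0.5909)/-0.09900 = -0.5261/-0.09900 = 5.31 h.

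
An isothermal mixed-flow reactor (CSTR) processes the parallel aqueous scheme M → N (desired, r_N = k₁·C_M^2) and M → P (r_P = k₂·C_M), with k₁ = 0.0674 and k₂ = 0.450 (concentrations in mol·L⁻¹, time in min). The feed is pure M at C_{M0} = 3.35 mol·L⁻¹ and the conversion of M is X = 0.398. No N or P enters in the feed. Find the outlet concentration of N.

0.309 mol·L⁻¹

Exit C_M = C_{M0}(1−X) = 3.35×0.602 = 2.017 mol·L⁻¹.
In a CSTR the entire volume is at exit conditions, so r_N = 0.0674×2.017^2 = 0.2741 and r_P = 0.450×2.017 = 0.9075.
Fraction of consumed M going to N: r_N/(r_N+r_P) = 0.2320.
C_N = 0.2320·C_{M0}·X = 0.2320×3.35×0.398 = 0.309 mol·L⁻¹.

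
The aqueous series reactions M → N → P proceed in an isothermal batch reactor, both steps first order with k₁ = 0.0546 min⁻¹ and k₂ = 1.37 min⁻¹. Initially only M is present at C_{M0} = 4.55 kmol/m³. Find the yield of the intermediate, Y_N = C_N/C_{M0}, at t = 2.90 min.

0.0346

For first-order series with pure M initially, C_N(t) = k₁C_{M0}/(k₂−k₁)·(e^(−k₁t) − e^(−k₂t)).
e^(−k₁t) = e^(−0.0546×2.90) = e^(−0.1583) = 0.8536; e^(−k₂t) = e^(−3.973) = 0.01882.
C_N = 0.0546×4.55/(1.37−0.0546) × (0.8536−0.01882) = 0.1889×0.8347 = 0.1577 kmol/m³.
Y_N = C_N/C_{M0} = 0.1577/4.55 = 0.0346.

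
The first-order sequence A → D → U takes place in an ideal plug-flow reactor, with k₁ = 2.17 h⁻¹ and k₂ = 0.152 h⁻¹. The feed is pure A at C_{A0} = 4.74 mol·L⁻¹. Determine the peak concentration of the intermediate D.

Evaluating C_D at τ_opt = ln(k₂/k₁)/(k₂−k₁) gives C_{D,max}/C_{A0} = (k₁/k₂)^[k₂/(k₂−k₁)].
= (2.17/0.152)^(0.152/(0.152−2.17)) = (14.28)^(-0.07532) = 0.8185.
C_{D,max} = 0.8185×4.74 = 3.88 mol·L⁻¹.

3.88 mol·L⁻¹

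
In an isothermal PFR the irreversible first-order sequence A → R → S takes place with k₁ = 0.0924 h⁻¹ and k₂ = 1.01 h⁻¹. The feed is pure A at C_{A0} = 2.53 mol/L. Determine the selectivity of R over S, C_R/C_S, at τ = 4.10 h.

0.272

For first-order series with pure A initially, C_R(τ) = k₁C_{A0}/(k₂−k₁)·(e^(−k₁τ) − e^(−k₂τ)).
e^(−k₁τ) = e^(−0.0924×4.10) = e^(−0.3788) = 0.6847; e^(−k₂τ) = e^(−4.141) = 0.01591.
C_R = 0.0924×2.53/(1.01−0.0924) × (0.6847−0.01591) = 0.2548×0.6687 = 0.1704 mol/L.
C_A = C_{A0}e^(−k₁τ) = 1.732 mol/L, so C_S = C_{A0}−C_A−C_R = 0.6274 mol/L; C_R/C_S = 0.272.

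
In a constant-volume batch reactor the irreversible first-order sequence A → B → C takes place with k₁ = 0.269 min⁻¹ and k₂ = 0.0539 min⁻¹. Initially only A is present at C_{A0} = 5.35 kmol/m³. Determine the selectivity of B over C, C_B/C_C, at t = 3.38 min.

The intermediate concentration in a first-order A→B→C sequence is C_B = k₁C_{A0}(e^(−k₁t) − e^(−k₂t))/(k₂−k₁).
e^(−k₁t) = e^(−0.269×3.38) = e^(−0.9092) = 0.4028; e^(−k₂t) = e^(−0.1822) = 0.8334.
C_B = 0.269×5.35/(0.0539−0.269) × (0.4028−0.8334) = (-6.691)×(-0.4306) = 2.881 kmol/m³.
C_A = C_{A0}e^(−k₁t) = 2.155 kmol/m³, so C_C = C_{A0}−C_A−C_B = 0.3138 kmol/m³; C_B/C_C = 9.18.

9.18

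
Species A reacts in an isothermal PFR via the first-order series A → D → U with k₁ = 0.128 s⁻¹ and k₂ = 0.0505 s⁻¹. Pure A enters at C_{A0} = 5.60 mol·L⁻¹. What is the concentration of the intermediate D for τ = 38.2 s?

For first-order series with pure A initially, C_D(τ) = k₁C_{A0}/(k₂−k₁)·(e^(−k₁τ) − e^(−k₂τ)).
e^(−k₁τ) = e^(−0.128×38.2) = e^(−4.890) = 0.007524; e^(−k₂τ) = e^(−1.929) = 0.1453.
C_D = 0.128×5.60/(0.0505−0.128) × (0.007524−0.1453) = (-9.249)×(-0.1378) = 1.274 mol·L⁻¹.

1.27 mol·L⁻¹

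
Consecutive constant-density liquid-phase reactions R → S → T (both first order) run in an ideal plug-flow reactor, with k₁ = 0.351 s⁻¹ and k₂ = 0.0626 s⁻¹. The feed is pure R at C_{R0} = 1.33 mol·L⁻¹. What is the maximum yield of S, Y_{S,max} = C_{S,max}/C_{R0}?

0.688

For a first-order series the maximum intermediate yield is C_{S,max}/C_{R0} = (k₁/k₂)^[k₂/(k₂−k₁)].
= (0.351/0.0626)^(0.0626/(0.0626−0.351)) = (5.607)^(-0.2171) = 0.6878.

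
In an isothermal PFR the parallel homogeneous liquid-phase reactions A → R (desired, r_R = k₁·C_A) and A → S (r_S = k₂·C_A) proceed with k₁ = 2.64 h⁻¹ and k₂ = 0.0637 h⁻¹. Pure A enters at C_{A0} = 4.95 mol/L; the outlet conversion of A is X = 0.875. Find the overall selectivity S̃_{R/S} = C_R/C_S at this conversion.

41.4

C_A = C_{A0}(1−X) = 0.6188 mol/L.
Both paths are first order in A, so the instantaneous fraction to R is constant: dC_R/d(−C_A) = k₁/(k₁+k₂) = 0.9764.
C_R = 0.9764·(C_{A0}−C_A) = 0.9764×4.331 = 4.23 mol/L.
C_S = (C_{A0}−C_A)−C_R = 0.1020 mol/L; S̃_{R/S} = 4.229/0.1020 = 41.4.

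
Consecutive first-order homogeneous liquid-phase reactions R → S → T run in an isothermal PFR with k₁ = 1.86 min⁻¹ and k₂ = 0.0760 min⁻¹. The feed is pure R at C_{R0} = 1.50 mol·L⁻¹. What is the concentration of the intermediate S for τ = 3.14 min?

The intermediate concentration in a first-order A→B→C sequence is C_S = k₁C_{R0}(e^(−k₁τ) − e^(−k₂τ))/(k₂−k₁).
e^(−k₁τ) = e^(−1.86×3.14) = e^(−5.840) = 0.002908; e^(−k₂τ) = e^(−0.2386) = 0.7877.
C_S = 1.86×1.50/(0.0760−1.86) × (0.002908−0.7877) = (-1.564)×(-0.7848) = 1.227 mol·L⁻¹.

1.23 mol·L⁻¹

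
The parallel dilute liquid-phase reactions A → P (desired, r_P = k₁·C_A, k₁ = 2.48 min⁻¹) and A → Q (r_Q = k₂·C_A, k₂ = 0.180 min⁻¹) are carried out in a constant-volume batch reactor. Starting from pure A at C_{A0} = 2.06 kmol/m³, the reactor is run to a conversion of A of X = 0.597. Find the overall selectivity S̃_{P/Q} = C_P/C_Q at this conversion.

13.8

C_A = C_{A0}(1−X) = 0.8302 kmol/m³.
Both paths are first order in A, so the instantaneous fraction to P is constant: dC_P/d(−C_A) = k₁/(k₁+k₂) = 0.9323.
C_P = 0.9323·(C_{A0}−C_A) = 0.9323×1.230 = 1.15 kmol/m³.
C_Q = (C_{A0}−C_A)−C_P = 0.08322 kmol/m³; S̃_{P/Q} = 1.147/0.08322 = 13.8.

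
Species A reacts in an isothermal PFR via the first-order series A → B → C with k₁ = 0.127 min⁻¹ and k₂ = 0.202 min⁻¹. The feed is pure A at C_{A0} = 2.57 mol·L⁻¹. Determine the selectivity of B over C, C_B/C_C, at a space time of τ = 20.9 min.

0.113

The intermediate concentration in a first-order A→B→C sequence is C_B = k₁C_{A0}(e^(−k₁τ) − e^(−k₂τ))/(k₂−k₁).
e^(−k₁τ) = e^(−0.127×20.9) = e^(−2.654) = 0.07035; e^(−k₂τ) = e^(−4.222) = 0.01467.
C_B = 0.127×2.57/(0.202−0.127) × (0.07035−0.01467) = 4.352×0.05568 = 0.2423 mol·L⁻¹.
C_A = C_{A0}e^(−k₁τ) = 0.1808 mol·L⁻¹, so C_C = C_{A0}−C_A−C_B = 2.147 mol·L⁻¹; C_B/C_C = 0.113.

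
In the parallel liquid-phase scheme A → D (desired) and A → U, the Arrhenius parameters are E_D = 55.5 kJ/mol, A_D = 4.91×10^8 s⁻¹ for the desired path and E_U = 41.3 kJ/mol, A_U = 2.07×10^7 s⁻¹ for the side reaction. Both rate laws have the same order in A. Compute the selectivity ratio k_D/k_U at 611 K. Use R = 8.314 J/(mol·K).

k_D/k_U = (A_D/A_U)·exp[−(E_D−E_U)/(RT)] = (A_D/A_U)·exp[(E_U−E_D)/(RT)].
(E_U−E_D)/(RT) = (41.3−55.5)×10³/(8.314×611) = -14200/5080 = -2.795.
k_D/k_U = (4.91×10^8/2.07×10^7)·exp(-2.795) = 23.72 × 0.06109 = 1.45.
Since E_D > E_U, raising the temperature improves selectivity toward D.

1.45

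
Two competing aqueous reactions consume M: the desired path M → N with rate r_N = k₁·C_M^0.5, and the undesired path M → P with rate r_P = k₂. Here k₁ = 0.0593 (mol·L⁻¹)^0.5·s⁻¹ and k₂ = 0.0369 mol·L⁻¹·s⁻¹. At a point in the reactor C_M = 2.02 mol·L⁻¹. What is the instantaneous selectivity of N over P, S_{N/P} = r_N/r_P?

S_{N/P} = r_N/r_P = (k₁·C_M^0.5)/(k₂) = (k₁/k₂)·C_M^0.5.
= (0.0593×2.020^0.5) / (0.0369) = 0.08428/0.03690 = 2.28.
Since the desired path is higher order in M, keeping C_M high (PFR or concentrated feed) favours N.

2.28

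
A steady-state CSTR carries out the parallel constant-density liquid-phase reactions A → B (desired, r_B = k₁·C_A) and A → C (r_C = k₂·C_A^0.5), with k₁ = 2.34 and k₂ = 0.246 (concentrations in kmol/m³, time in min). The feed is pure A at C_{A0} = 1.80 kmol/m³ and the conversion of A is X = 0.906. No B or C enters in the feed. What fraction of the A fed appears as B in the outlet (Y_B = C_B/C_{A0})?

Exit C_A = C_{A0}(1−X) = 1.80×0.0940 = 0.1692 kmol/m³.
A CSTR operates uniformly at the exit composition, giving r_B = 0.3959 and r_C = 0.1012 (each k·C_A^n at C_A = 0.1692).
Fraction of consumed A going to B: r_B/(r_B+r_C) = 0.7964.
C_B = 0.7964·C_{A0}·X = 0.7964×1.80×0.906 = 1.30 kmol/m³; Y_B = C_B/C_{A0} = 0.722.

0.722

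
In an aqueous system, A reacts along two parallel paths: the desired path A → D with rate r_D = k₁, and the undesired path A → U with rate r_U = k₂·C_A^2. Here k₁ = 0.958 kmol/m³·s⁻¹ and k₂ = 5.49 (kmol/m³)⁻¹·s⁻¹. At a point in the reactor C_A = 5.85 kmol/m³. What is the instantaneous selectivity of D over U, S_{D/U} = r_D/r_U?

0.00510

S_{D/U} = r_D/r_U = (k₁)/(k₂·C_A^2) = (k₁/k₂)·C_A^-2.
= (0.958) / (5.49×5.850^2) = 0.9580/187.9 = 0.00510.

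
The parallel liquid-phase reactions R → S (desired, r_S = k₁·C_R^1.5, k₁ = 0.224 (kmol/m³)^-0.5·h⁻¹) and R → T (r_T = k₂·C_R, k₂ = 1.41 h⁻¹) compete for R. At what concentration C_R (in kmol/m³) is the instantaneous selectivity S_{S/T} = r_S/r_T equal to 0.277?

3.04 kmol/m³

S_{S/T} = (k₁/k₂)·C_R^0.5 ⇒ C_R = (S·k₂/k₁)^(2).
= (0.277×1.41/0.224)^(2) = (1.744)^(2) = 3.04 kmol/m³.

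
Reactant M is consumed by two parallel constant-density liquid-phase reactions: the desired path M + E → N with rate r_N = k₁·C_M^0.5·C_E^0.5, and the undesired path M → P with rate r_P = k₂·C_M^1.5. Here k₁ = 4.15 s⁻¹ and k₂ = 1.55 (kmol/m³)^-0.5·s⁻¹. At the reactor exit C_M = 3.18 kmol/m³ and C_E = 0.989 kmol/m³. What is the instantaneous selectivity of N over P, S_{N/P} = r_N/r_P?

S_{N/P} = r_N/r_P = (k₁·C_M^0.5·C_E^0.5)/(k₂·C_M^1.5) = (k₁/k₂)·C_M⁻¹·C_E^0.5.
= (4.15×3.180^0.5×0.9890^0.5) / (1.55×3.180^1.5) = 7.360/8.790 = 0.837.
The undesired path is higher order in M, so low C_M (CSTR or dilute feed) favours N.

0.837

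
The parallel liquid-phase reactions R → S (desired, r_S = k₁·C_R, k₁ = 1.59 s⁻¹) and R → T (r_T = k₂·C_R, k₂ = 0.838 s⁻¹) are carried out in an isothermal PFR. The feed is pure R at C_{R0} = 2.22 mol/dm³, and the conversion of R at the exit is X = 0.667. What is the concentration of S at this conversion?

C_R = C_{R0}(1−X) = 0.7393 mol/dm³.
Both paths are first order in R, so the instantaneous fraction to S is constant: dC_S/d(−C_R) = k₁/(k₁+k₂) = 0.6549.
C_S = 0.6549·(C_{R0}−C_R) = 0.6549×1.481 = 0.970 mol/dm³.

0.970 mol/dm³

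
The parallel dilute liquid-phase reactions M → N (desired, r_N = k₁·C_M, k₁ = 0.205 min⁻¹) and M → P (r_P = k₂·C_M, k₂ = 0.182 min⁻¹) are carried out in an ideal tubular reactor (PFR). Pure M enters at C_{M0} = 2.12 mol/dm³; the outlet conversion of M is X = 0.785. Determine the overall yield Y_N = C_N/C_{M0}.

0.416

C_M = C_{M0}(1−X) = 0.4558 mol/dm³.
Both paths are first order in M, so the instantaneous fraction to N is constant: dC_N/d(−C_M) = k₁/(k₁+k₂) = 0.5297.
C_N = 0.5297·(C_{M0}−C_M) = 0.5297×1.664 = 0.882 mol/dm³.
Y_N = C_N/C_{M0} = 0.8816/2.12 = 0.416.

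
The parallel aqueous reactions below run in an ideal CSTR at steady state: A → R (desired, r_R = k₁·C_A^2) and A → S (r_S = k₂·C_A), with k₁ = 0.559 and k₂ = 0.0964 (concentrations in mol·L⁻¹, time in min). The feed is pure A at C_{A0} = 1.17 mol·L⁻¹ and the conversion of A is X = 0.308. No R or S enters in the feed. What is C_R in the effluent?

0.297 mol·L⁻¹

Exit C_A = C_{A0}(1−X) = 1.17×0.692 = 0.8096 mol·L⁻¹.
In a CSTR the entire volume is at exit conditions, so r_R = 0.559×0.8096^2 = 0.3664 and r_S = 0.0964×0.8096 = 0.07805.
Fraction of consumed A going to R: r_R/(r_R+r_S) = 0.8244.
C_R = 0.8244·C_{A0}·X = 0.8244×1.17×0.308 = 0.297 mol·L⁻¹.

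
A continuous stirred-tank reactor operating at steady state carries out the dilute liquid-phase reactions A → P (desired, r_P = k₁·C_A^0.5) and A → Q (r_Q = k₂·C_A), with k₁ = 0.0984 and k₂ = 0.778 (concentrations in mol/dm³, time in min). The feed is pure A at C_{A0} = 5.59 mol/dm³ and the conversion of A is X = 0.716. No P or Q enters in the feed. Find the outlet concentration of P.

Exit C_A = C_{A0}(1−X) = 5.59×0.284 = 1.588 mol/dm³.
In a CSTR the entire volume is at exit conditions, so r_P = 0.0984×1.588^0.5 = 0.1240 and r_Q = 0.778×1.588 = 1.235.
Fraction of consumed A going to P: r_P/(r_P+r_Q) = 0.09122.
C_P = 0.09122·C_{A0}·X = 0.09122×5.59×0.716 = 0.365 mol/dm³.

0.365 mol/dm³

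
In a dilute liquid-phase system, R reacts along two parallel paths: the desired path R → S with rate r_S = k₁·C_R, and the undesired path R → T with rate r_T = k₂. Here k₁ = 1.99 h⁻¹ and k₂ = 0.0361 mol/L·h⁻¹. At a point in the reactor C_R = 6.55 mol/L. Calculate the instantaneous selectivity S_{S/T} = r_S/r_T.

361

S_{S/T} = r_S/r_T = (k₁·C_R)/(k₂) = (k₁/k₂)·C_R.
= (1.99×6.550) / (0.0361) = 13.03/0.03610 = 361.
Since the desired path is higher order in R, keeping C_R high (PFR or concentrated feed) favours S.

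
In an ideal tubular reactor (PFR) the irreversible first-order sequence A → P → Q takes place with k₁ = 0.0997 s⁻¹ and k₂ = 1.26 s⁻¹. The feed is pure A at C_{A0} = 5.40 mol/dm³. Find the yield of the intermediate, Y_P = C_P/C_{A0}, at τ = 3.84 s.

For first-order series with pure A initially, C_P(τ) = k₁C_{A0}/(k₂−k₁)·(e^(−k₁τ) − e^(−k₂τ)).
e^(−k₁τ) = e^(−0.0997×3.84) = e^(−0.3828) = 0.6819; e^(−k₂τ) = e^(−4.838) = 0.007920.
C_P = 0.0997×5.40/(1.26−0.0997) × (0.6819−0.007920) = 0.4640×0.6740 = 0.3127 mol/dm³.
Y_P = C_P/C_{A0} = 0.3127/5.40 = 0.0579.

0.0579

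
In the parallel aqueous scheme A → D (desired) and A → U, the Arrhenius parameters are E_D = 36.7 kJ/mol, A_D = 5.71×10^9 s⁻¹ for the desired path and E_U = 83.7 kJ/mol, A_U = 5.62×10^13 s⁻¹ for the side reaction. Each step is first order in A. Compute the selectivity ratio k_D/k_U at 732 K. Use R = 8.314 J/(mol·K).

With equal orders, S_{D/U} = k_D/k_U = (A_D/A_U)·exp[(E_U−E_D)/(RT)].
(E_U−E_D)/(RT) = (83.7−36.7)×10³/(8.314×732) = 47000/6086 = 7.723.
k_D/k_U = (5.71×10^9/5.62×10^13)·exp(7.723) = 1.016×10^-4 × 2259 = 0.230.

0.230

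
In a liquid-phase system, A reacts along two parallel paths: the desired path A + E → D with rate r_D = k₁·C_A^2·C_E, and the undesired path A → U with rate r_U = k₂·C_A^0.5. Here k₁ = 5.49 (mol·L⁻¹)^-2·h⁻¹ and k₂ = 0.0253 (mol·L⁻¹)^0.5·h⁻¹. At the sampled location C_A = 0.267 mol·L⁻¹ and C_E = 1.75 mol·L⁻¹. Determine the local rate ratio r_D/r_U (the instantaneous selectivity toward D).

52.4

S_{D/U} = r_D/r_U = (k₁·C_A^2·C_E)/(k₂·C_A^0.5) = (k₁/k₂)·C_A^1.5·C_E.
= (5.49×0.2670^2×1.750) / (0.0253×0.2670^0.5) = 0.6849/0.01307 = 52.4.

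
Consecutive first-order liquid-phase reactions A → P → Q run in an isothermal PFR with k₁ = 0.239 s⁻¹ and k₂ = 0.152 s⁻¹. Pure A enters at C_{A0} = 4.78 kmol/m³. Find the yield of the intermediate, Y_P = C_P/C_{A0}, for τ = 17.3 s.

For first-order series with pure A initially, C_P(τ) = k₁C_{A0}/(k₂−k₁)·(e^(−k₁τ) − e^(−k₂τ)).
e^(−k₁τ) = e^(−0.239×17.3) = e^(−4.135) = 0.01601; e^(−k₂τ) = e^(−2.630) = 0.07211.
C_P = 0.239×4.78/(0.152−0.239) × (0.01601−0.07211) = (-13.13)×(-0.05610) = 0.7367 kmol/m³.
Y_P = C_P/C_{A0} = 0.7367/4.78 = 0.154.

0.154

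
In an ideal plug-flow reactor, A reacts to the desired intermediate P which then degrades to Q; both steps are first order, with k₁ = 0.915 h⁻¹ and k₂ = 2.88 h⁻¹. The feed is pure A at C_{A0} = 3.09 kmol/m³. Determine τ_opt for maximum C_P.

For first-order series the maximum of C_P occurs at τ_opt = ln(k₂/k₁)/(k₂−k₁).
= ln(2.88/0.915)/(2.88−0.915) = ln(3.148)/1.965 = 1.147/1.965 = 0.584 h.

0.584 h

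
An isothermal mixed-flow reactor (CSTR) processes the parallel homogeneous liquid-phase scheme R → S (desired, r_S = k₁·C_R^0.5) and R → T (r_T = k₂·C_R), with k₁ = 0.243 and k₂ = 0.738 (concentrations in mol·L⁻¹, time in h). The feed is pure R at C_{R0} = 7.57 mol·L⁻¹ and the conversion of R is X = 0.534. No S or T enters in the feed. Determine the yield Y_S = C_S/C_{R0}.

Exit C_R = C_{R0}(1−X) = 7.57×0.466 = 3.528 mol·L⁻¹.
A CSTR operates uniformly at the exit composition, giving r_S = 0.4564 and r_T = 2.603 (each k·C_R^n at C_R = 3.528).
Fraction of consumed R going to S: r_S/(r_S+r_T) = 0.1492.
C_S = 0.1492·C_{R0}·X = 0.1492×7.57×0.534 = 0.603 mol·L⁻¹; Y_S = C_S/C_{R0} = 0.0797.

0.0797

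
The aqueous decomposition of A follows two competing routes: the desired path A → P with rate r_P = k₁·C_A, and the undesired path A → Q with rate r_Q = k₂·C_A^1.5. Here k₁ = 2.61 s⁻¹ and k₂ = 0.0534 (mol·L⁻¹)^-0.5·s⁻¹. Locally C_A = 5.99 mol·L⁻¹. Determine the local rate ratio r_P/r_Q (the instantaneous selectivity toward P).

20.0

S_{P/Q} = r_P/r_Q = (k₁·C_A)/(k₂·C_A^1.5) = (k₁/k₂)·C_A^-0.5.
= (2.61×5.990) / (0.0534×5.990^1.5) = 15.63/0.7829 = 20.0.
The undesired path is higher order in A, so low C_A (CSTR or dilute feed) favours P.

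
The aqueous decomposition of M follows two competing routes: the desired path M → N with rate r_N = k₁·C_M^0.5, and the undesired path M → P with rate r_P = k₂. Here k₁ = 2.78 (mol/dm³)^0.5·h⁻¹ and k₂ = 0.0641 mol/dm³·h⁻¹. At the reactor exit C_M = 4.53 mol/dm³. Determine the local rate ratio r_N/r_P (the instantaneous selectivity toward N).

92.3

S_{N/P} = r_N/r_P = (k₁·C_M^0.5)/(k₂) = (k₁/k₂)·C_M^0.5.
= (2.78×4.530^0.5) / (0.0641) = 5.917/0.06410 = 92.3.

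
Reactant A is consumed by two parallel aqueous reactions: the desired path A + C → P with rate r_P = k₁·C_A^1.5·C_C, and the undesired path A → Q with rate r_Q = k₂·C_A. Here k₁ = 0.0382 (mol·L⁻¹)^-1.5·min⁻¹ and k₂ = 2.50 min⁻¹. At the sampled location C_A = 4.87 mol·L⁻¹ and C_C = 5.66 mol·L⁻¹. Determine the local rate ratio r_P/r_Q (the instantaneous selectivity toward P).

0.191

S_{P/Q} = r_P/r_Q = (k₁·C_A^1.5·C_C)/(k₂·C_A) = (k₁/k₂)·C_A^0.5·C_C.
= (0.0382×4.870^1.5×5.660) / (2.50×4.870) = 2.324/12.18 = 0.191.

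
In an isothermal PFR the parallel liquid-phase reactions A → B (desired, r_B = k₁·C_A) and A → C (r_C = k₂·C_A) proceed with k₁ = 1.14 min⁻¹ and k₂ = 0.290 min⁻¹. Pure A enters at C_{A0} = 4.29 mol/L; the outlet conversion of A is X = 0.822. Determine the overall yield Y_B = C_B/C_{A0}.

C_A = C_{A0}(1−X) = 0.7636 mol/L.
Both paths are first order in A, so the instantaneous fraction to B is constant: dC_B/d(−C_A) = k₁/(k₁+k₂) = 0.7972.
C_B = 0.7972·(C_{A0}−C_A) = 0.7972×3.526 = 2.81 mol/L.
Y_B = C_B/C_{A0} = 2.811/4.29 = 0.655.

0.655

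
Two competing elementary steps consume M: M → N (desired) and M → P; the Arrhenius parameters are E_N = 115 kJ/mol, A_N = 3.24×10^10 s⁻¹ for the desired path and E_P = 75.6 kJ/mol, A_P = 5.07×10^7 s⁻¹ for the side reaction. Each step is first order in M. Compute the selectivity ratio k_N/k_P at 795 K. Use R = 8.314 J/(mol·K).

1.65

With equal orders, S_{N/P} = k_N/k_P = (A_N/A_P)·exp[(E_P−E_N)/(RT)].
(E_P−E_N)/(RT) = (75.6−115)×10³/(8.314×795) = -39400/6610 = -5.961.
k_N/k_P = (3.24×10^10/5.07×10^7)·exp(-5.961) = 639.1 × 0.002577 = 1.65.
Since E_N > E_P, raising the temperature improves selectivity toward N.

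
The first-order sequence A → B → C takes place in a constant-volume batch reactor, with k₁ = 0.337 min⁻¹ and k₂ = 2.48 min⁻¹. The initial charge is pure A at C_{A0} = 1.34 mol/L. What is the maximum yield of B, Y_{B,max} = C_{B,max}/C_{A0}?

For a first-order series the maximum intermediate yield is C_{B,max}/C_{A0} = (k₁/k₂)^[k₂/(k₂−k₁)].
= (0.337/2.48)^(2.48/(2.48−0.337)) = (0.1359)^(1.157) = 0.09928.

0.0993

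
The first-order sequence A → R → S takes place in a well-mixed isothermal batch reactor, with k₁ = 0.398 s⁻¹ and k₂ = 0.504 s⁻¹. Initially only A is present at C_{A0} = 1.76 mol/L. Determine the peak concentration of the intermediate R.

0.573 mol/L

For a first-order series the maximum intermediate yield is C_{R,max}/C_{A0} = (k₁/k₂)^[k₂/(k₂−k₁)].
= (0.398/0.504)^(0.504/(0.504−0.398)) = (0.7897)^(4.755) = 0.3254.
C_{R,max} = 0.3254×1.76 = 0.573 mol/L.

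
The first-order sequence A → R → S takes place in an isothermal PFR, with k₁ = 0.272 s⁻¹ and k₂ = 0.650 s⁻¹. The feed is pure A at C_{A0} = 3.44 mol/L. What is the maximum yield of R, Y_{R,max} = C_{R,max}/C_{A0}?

0.224

At the optimum, C_{R,max}/C_{A0} = (k₁/k₂)^[k₂/(k₂−k₁)].
= (0.272/0.650)^(0.650/(0.650−0.272)) = (0.4185)^(1.720) = 0.2236.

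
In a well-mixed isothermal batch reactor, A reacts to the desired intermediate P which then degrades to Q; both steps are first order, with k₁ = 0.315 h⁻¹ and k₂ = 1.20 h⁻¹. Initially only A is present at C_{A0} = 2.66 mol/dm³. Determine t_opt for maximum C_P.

1.51 h

The intermediate peaks when r₁ = r₂, i.e. k₁e^(−k₁t) = k₂e^(−k₂t), giving t_opt = ln(k₂/k₁)/(k₂−k₁).
= ln(1.20/0.315)/(1.20−0.315) = ln(3.810)/0.8850 = 1.338/0.8850 = 1.51 h.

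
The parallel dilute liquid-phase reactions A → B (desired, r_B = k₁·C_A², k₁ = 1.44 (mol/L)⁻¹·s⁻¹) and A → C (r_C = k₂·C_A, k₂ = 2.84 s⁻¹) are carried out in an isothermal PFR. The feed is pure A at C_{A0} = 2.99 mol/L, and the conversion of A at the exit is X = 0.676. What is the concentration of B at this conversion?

C_A = C_{A0}(1−X) = 0.9688 mol/L.
Along a PFR/batch, dC_C/dC_A = −r_C/(r_B+r_C) = −k₂/(k₂+k₁·C_A).
Integrating from C_{A0} to C_A: C_C = (2.84/1.44)·ln[(2.84+1.44·2.99)/(2.84+1.44·0.969)] = 1.972·ln(7.146/4.235) = 1.032 mol/L.
Then C_B = (C_{A0}−C_A) − C_C = 2.021 − 1.032 = 0.9896 mol/L.

0.990 mol/L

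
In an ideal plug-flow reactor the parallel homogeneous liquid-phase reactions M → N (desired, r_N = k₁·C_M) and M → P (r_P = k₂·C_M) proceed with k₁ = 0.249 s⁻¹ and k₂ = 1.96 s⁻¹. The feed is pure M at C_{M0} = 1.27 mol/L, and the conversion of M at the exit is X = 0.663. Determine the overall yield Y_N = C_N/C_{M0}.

0.0747

C_M = C_{M0}(1−X) = 0.4280 mol/L.
Both paths are first order in M, so the instantaneous fraction to N is constant: dC_N/d(−C_M) = k₁/(k₁+k₂) = 0.1127.
C_N = 0.1127·(C_{M0}−C_M) = 0.1127×0.8420 = 0.0949 mol/L.
Y_N = C_N/C_{M0} = 0.09491/1.27 = 0.0747.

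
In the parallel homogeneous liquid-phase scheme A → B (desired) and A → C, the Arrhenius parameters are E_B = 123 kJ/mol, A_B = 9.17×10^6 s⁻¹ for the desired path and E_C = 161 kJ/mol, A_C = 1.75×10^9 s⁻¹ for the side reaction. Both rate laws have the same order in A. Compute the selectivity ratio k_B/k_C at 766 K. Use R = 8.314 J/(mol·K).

2.05

Since both paths have the same order in A, the concentration cancels and S_{B/C} = k_B/k_C = (A_B/A_C)·exp[(E_C−E_B)/(RT)].
(E_C−E_B)/(RT) = (161−123)×10³/(8.314×766) = 38000/6369 = 5.967.
k_B/k_C = (9.17×10^6/1.75×10^9)·exp(5.967) = 0.005240 × 390.3 = 2.05.
Since E_B < E_C, lowering the temperature improves selectivity toward B.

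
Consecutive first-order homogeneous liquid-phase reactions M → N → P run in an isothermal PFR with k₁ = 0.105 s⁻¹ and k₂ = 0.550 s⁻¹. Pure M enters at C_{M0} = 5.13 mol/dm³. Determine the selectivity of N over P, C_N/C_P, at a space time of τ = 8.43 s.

0.193

For first-order series with pure M initially, C_N(τ) = k₁C_{M0}/(k₂−k₁)·(e^(−k₁τ) − e^(−k₂τ)).
e^(−k₁τ) = e^(−0.105×8.43) = e^(−0.8851) = 0.4127; e^(−k₂τ) = e^(−4.636) = 0.009692.
C_N = 0.105×5.13/(0.550−0.105) × (0.4127−0.009692) = 1.210×0.4030 = 0.4878 mol/dm³.
C_M = C_{M0}e^(−k₁τ) = 2.117 mol/dm³, so C_P = C_{M0}−C_M−C_N = 2.525 mol/dm³; C_N/C_P = 0.193.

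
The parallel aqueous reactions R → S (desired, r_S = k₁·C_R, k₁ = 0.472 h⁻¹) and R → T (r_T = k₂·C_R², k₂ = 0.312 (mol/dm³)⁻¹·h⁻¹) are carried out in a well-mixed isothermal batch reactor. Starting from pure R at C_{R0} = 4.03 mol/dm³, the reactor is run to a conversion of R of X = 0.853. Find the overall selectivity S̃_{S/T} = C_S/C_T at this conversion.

0.742

C_R = C_{R0}(1−X) = 0.5924 mol/dm³.
Along a PFR/batch, dC_S/dC_R = −r_S/(r_S+r_T) = −k₁/(k₁+k₂·C_R).
Integrating from C_{R0} to C_R: C_S = (0.472/0.312)·ln[(0.472+0.312·4.03)/(0.472+0.312·0.592)] = 1.513·ln(1.729/0.6568) = 1.465 mol/dm³.
C_T = (C_{R0}−C_R)−C_S = 1.973 mol/dm³; S̃_{S/T} = 1.465/1.973 = 0.742.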